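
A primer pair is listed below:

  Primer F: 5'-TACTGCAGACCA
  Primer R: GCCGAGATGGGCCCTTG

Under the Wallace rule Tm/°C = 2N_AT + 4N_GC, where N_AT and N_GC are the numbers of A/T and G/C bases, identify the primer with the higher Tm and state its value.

Primer R, 58°C

Primer F: A+T=6, G+C=6 → Tm = 2(6)+4(6) = 36°C
Primer R: A+T=5, G+C=12 → Tm = 2(5)+4(12) = 58°C
36°C vs 58°C → primer R is higher.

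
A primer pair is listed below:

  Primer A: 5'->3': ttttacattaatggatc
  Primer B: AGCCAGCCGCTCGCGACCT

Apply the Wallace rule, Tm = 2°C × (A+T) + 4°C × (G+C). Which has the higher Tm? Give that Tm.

Primer A: A+T=13, G+C=4 → Tm = 2(13)+4(4) = 42°C
Primer B: A+T=5, G+C=14 → Tm = 2(5)+4(14) = 66°C
42°C vs 66°C → primer B is higher.

Primer B, 66°C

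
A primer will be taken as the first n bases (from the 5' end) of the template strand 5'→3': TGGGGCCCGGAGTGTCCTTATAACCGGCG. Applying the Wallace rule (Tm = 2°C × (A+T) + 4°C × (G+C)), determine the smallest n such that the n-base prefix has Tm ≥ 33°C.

First 8 bases: TGGGGCCC → Tm = 30°C (< 33°C)
First 9 bases: TGGGGCCCG → Tm = 34°C (≥ 33°C)
Each additional base adds 2°C (A/T) or 4°C (G/C), so Tm is non-decreasing in n; n = 9 is the first length to reach 33°C.

n = 9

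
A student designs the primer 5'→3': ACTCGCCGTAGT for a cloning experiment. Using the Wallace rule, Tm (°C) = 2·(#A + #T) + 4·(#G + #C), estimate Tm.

38°C

Scanning the sequence gives G=3, A=2, C=4, T=3.
A+T = 5, G+C = 7
Tm = 4·7 + 2·5 = 28 + 10 = 38°C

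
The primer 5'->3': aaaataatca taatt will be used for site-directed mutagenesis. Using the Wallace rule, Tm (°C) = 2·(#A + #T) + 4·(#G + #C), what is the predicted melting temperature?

Base counts: T=5, A=9, G=0, C=1
A+T = 14, G+C = 1
Tm = 4·1 + 2·14 = 4 + 28 = 32°C

32°C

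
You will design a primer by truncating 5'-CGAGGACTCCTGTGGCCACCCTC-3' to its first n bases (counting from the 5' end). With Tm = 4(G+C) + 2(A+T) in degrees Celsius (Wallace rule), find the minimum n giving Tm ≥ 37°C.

n = 12

First 11 bases: CGAGGACTCCT → Tm = 36°C (< 37°C)
First 12 bases: CGAGGACTCCTG → Tm = 40°C (≥ 37°C)
Each additional base adds 2°C (A/T) or 4°C (G/C), so Tm is non-decreasing in n; n = 12 is the first length to reach 37°C.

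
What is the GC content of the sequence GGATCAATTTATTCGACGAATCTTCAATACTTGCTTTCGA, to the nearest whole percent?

Base counts: G=6, C=8, A=11, T=15
G+C = 6 + 8 = 14 out of 40 bases
%GC = 14/40 × 100 = 35% ≈ 35%

35%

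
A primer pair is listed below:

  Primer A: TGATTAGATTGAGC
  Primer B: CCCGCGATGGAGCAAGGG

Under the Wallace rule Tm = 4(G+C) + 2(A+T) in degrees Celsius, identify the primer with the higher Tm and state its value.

Primer B, 62°C

Primer A: A+T=9, G+C=5 → Tm = 2(9)+4(5) = 38°C
Primer B: A+T=5, G+C=13 → Tm = 2(5)+4(13) = 62°C
38°C vs 62°C → primer B is higher.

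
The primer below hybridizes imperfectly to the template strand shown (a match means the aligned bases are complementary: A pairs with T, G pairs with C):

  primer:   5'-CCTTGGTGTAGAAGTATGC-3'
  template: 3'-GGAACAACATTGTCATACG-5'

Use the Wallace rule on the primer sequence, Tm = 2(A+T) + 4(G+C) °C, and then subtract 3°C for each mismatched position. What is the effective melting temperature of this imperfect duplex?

Primer base counts: A=4, T=6, G=6, C=3 → A+T=10, G+C=9
Perfect-match Tm = 2(10) + 4(9) = 20 + 36 = 56°C
Mismatches (positions where the bases are not complementary): 3 (at positions 6, 11, 12)
Effective Tm = 56 − 3×3 = 56 − 9 = 47°C

47°C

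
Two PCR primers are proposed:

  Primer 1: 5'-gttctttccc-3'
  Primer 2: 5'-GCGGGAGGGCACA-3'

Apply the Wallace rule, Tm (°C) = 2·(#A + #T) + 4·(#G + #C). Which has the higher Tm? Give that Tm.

Primer 1: A+T=5, G+C=5 → Tm = 2(5)+4(5) = 30°C
Primer 2: A+T=3, G+C=10 → Tm = 2(3)+4(10) = 46°C
30°C vs 46°C → primer 2 is higher.

Primer 2, 46°C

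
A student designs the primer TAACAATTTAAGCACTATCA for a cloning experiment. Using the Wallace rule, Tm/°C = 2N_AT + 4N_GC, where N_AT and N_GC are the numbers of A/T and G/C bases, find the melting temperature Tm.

Counting bases: C=4, G=1, A=9, T=6
A+T = 15, G+C = 5
Tm = 4·5 + 2·15 = 20 + 30 = 50°C

50°C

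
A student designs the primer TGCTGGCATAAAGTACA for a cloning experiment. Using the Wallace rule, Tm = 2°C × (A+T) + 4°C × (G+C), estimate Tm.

Base counts: A=6, G=4, T=4, C=3
AT pairs contribute 10, GC pairs contribute 7.
Tm = 4·7 + 2·10 = 28 + 20 = 48°C

48°C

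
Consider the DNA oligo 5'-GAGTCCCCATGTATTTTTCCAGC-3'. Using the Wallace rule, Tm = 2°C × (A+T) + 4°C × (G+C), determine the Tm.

68°C

Scanning the sequence gives G=4, C=7, T=8, A=4.
AT pairs contribute 12, GC pairs contribute 11.
Tm = 4·11 + 2·12 = 44 + 24 = 68°C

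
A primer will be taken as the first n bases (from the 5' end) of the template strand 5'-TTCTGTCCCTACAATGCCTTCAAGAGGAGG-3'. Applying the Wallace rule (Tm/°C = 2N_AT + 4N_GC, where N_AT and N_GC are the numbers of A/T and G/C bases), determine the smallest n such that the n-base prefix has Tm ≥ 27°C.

n = 9

First 8 bases: TTCTGTCC → Tm = 24°C (< 27°C)
First 9 bases: TTCTGTCCC → Tm = 28°C (≥ 27°C)
Each additional base adds 2°C (A/T) or 4°C (G/C), so Tm is non-decreasing in n; n = 9 is the first length to reach 27°C.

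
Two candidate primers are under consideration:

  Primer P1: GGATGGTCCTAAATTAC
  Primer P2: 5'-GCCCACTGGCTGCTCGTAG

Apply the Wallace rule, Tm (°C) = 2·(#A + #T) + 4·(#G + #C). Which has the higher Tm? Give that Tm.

Primer P2, 64°C

Primer P1: A+T=10, G+C=7 → Tm = 2(10)+4(7) = 48°C
Primer P2: A+T=6, G+C=13 → Tm = 2(6)+4(13) = 64°C
48°C vs 64°C → primer P2 is higher.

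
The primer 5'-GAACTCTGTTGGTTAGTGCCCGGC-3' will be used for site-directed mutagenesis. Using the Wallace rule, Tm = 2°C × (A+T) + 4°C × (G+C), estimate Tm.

Counting bases: T=7, A=3, C=6, G=8
So N_AT = 10 and N_GC = 14.
Tm = 2(10) + 4(14) = 20 + 56 = 76°C

76°C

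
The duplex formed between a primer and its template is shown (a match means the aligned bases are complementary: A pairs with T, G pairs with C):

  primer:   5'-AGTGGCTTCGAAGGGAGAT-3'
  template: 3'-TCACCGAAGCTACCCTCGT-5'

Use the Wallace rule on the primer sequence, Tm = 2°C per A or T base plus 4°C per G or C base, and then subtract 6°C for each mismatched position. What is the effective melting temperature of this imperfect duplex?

Primer base counts: A=5, T=4, G=8, C=2 → A+T=9, G+C=10
Perfect-match Tm = 2(9) + 4(10) = 18 + 40 = 58°C
Mismatches (positions where the bases are not complementary): 3 (at positions 12, 18, 19)
Effective Tm = 58 − 3×6 = 58 − 18 = 40°C

40°C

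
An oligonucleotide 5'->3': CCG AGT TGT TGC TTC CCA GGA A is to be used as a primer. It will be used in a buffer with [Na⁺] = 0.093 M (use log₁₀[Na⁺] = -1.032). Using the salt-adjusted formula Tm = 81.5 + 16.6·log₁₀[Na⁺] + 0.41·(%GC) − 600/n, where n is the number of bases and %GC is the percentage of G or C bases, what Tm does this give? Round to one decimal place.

Length n = 22. Base counts: A=4, C=6, G=6, T=6
G+C = 12, so %GC = 12/22 × 100 = 54.545%
Salt term: 16.6 × (-1.032) = -17.131
GC term: 0.41 × 54.545 = 22.363; length term: −600/22 = −27.273
Tm = 81.5 + (-17.131) + 22.363 − 27.273 = 59.459 → 59.5°C

59.5°C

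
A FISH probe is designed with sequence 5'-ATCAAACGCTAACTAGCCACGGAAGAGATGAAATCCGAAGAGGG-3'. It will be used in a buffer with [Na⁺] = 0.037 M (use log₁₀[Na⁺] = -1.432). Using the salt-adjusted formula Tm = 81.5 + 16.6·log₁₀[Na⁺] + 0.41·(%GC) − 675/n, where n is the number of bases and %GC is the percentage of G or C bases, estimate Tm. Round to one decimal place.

62.0°C

Length n = 44. Counting bases: C=9, G=12, A=18, T=5
G+C = 21, so %GC = 21/44 × 100 = 47.727%
Salt term: 16.6 × (-1.432) = -23.771
GC term: 0.41 × 47.727 = 19.568; length term: −675/44 = −15.341
Tm = 81.5 + (-23.771) + 19.568 − 15.341 = 61.956 → 62.0°C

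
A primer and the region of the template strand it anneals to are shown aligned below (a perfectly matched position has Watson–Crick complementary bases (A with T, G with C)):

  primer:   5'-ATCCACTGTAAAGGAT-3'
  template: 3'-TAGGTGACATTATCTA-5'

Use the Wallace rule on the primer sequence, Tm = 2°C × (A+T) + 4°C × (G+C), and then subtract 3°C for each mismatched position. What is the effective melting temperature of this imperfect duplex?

Primer base counts: A=6, T=4, G=3, C=3 → A+T=10, G+C=6
Perfect-match Tm = 2(10) + 4(6) = 20 + 24 = 44°C
Mismatches (positions where the bases are not complementary): 2 (at positions 12, 13)
Effective Tm = 44 − 2×3 = 44 − 6 = 38°C

38°C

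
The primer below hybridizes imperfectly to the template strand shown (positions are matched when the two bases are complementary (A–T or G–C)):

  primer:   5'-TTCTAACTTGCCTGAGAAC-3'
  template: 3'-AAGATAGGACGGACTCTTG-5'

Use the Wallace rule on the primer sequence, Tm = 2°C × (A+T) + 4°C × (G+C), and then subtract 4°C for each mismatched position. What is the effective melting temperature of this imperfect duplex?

46°C

Primer base counts: A=5, T=6, G=3, C=5 → A+T=11, G+C=8
Perfect-match Tm = 2(11) + 4(8) = 22 + 32 = 54°C
Mismatches (positions where the bases are not complementary): 2 (at positions 6, 8)
Effective Tm = 54 − 2×4 = 54 − 8 = 46°C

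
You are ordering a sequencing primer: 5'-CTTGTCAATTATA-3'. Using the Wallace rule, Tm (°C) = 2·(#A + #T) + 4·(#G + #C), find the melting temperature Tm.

32°C

C=2, T=6, G=1, A=4
A+T = 10, G+C = 3
Tm = 4·3 + 2·10 = 12 + 20 = 32°C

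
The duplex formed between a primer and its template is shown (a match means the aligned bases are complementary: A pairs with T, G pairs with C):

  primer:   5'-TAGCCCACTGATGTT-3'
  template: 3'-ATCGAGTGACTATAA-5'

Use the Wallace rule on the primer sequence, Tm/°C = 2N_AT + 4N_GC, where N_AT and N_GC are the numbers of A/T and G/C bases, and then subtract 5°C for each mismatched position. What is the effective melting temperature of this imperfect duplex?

Primer base counts: A=3, T=5, G=3, C=4 → A+T=8, G+C=7
Perfect-match Tm = 2(8) + 4(7) = 16 + 28 = 44°C
Mismatches (positions where the bases are not complementary): 2 (at positions 5, 13)
Effective Tm = 44 − 2×5 = 44 − 10 = 34°C

34°C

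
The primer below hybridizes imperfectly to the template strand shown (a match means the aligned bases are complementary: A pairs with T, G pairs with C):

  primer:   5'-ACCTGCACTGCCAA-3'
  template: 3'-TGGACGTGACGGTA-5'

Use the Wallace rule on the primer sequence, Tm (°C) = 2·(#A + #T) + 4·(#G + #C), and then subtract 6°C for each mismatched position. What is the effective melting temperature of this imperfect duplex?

38°C

Primer base counts: A=4, T=2, G=2, C=6 → A+T=6, G+C=8
Perfect-match Tm = 2(6) + 4(8) = 12 + 32 = 44°C
Mismatches (positions where the bases are not complementary): 1 (at position 14)
Effective Tm = 44 − 1×6 = 44 − 6 = 38°C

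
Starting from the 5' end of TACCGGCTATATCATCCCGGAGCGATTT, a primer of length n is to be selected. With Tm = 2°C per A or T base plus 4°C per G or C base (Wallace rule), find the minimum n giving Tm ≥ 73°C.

First 23 bases: TACCGGCTATATCATCCCGGAGC → Tm = 72°C (< 73°C)
First 24 bases: TACCGGCTATATCATCCCGGAGCG → Tm = 76°C (≥ 73°C)
Each additional base adds 2°C (A/T) or 4°C (G/C), so Tm is non-decreasing in n; n = 24 is the first length to reach 73°C.

n = 24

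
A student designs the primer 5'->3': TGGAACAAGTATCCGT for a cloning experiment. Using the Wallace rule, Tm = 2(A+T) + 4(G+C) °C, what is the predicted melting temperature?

46°C

Base counts: A=5, C=3, T=4, G=4
So N_AT = 9 and N_GC = 7.
Tm = 2×9 + 4×7 = 46°C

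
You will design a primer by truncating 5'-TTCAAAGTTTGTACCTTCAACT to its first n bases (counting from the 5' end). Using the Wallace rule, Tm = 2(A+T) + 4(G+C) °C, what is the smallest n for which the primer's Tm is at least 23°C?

First 9 bases: TTCAAAGTT → Tm = 22°C (< 23°C)
First 10 bases: TTCAAAGTTT → Tm = 24°C (≥ 23°C)
Since every base adds ≥2°C, Tm only increases with n, so the threshold is first crossed at n = 10.

n = 10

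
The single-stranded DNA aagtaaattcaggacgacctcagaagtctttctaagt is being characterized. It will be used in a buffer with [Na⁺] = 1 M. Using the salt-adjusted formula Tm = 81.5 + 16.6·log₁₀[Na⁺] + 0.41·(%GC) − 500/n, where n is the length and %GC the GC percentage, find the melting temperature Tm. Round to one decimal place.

Length n = 37. Scanning the sequence gives T=10, G=7, A=13, C=7.
G+C = 14, so %GC = 14/37 × 100 = 37.838%
Salt term: 16.6 × (0) = 0
GC term: 0.41 × 37.838 = 15.514; length term: −500/37 = −13.514
Tm = 81.5 + (0) + 15.514 − 13.514 = 83.5 → 83.5°C

83.5°C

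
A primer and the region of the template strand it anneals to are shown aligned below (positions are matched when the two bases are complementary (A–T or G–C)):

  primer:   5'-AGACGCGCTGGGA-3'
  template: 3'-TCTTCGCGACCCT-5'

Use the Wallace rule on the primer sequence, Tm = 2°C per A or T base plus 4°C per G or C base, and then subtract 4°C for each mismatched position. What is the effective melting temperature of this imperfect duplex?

Primer base counts: A=3, T=1, G=6, C=3 → A+T=4, G+C=9
Perfect-match Tm = 2(4) + 4(9) = 8 + 36 = 44°C
Mismatches (positions where the bases are not complementary): 1 (at position 4)
Effective Tm = 44 − 1×4 = 44 − 4 = 40°C

40°C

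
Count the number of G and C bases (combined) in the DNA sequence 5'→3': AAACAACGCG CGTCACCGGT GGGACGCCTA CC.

21

Scanning the sequence gives A=8, G=9, T=3, C=12.
G+C = 9 + 12 = 21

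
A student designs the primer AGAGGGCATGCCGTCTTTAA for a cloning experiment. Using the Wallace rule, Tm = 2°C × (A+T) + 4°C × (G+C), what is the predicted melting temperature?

Base counts: T=5, C=4, G=6, A=5
AT pairs contribute 10, GC pairs contribute 10.
Tm = 2×10 + 4×10 = 60°C

60°C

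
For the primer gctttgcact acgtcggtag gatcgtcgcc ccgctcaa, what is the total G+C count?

23

Counting bases: T=9, G=10, A=6, C=13
G+C = 10 + 13 = 23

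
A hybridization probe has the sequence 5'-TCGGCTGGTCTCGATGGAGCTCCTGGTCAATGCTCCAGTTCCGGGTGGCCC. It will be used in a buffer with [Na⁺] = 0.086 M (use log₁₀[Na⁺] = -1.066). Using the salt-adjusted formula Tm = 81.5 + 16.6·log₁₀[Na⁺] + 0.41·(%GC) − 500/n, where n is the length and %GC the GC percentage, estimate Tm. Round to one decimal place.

80.5°C

Length n = 51. A=5, C=16, T=13, G=17
G+C = 33, so %GC = 33/51 × 100 = 64.706%
Salt term: 16.6 × (-1.066) = -17.696
GC term: 0.41 × 64.706 = 26.529; length term: −500/51 = −9.804
Tm = 81.5 + (-17.696) + 26.529 − 9.804 = 80.529 → 80.5°C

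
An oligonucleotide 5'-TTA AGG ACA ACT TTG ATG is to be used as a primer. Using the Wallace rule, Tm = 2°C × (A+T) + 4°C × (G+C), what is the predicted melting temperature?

48°C

Scanning the sequence gives A=6, T=6, C=2, G=4.
A+T = 12, G+C = 6
Tm = 2×12 + 4×6 = 48°C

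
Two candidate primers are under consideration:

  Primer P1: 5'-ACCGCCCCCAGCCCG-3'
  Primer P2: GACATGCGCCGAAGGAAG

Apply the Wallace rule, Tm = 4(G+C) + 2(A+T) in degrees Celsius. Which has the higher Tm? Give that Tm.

Primer P1: A+T=2, G+C=13 → Tm = 2(2)+4(13) = 56°C
Primer P2: A+T=7, G+C=11 → Tm = 2(7)+4(11) = 58°C
56°C vs 58°C → primer P2 is higher.

Primer P2, 58°C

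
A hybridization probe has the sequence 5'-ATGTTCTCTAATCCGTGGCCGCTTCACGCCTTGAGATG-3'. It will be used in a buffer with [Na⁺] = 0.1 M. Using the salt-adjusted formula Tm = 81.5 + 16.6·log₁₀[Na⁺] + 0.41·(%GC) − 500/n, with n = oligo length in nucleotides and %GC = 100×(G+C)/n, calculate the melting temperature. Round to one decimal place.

73.3°C

Length n = 38. T=12, C=11, G=9, A=6
G+C = 20, so %GC = 20/38 × 100 = 52.632%
Salt term: 16.6 × (-1) = -16.6
GC term: 0.41 × 52.632 = 21.579; length term: −500/38 = −13.158
Tm = 81.5 + (-16.6) + 21.579 − 13.158 = 73.321 → 73.3°C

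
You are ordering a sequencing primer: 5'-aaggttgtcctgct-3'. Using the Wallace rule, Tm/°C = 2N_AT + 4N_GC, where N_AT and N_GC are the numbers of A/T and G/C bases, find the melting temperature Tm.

42°C

Scanning the sequence gives A=2, T=5, G=4, C=3.
So N_AT = 7 and N_GC = 7.
Tm = 4·7 + 2·7 = 28 + 14 = 42°C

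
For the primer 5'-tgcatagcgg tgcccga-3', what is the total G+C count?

A=3, T=3, C=5, G=6
Total G or C: 6 + 5 = 11

11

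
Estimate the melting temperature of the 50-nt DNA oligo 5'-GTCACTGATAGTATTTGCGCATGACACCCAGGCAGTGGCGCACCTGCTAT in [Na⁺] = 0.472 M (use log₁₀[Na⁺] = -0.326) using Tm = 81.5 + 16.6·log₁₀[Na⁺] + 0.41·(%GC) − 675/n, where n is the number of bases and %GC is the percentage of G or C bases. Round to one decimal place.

Length n = 50. Base counts: T=12, A=11, G=13, C=14
G+C = 27, so %GC = 27/50 × 100 = 54%
Salt term: 16.6 × (-0.326) = -5.412
GC term: 0.41 × 54 = 22.14; length term: −675/50 = −13.5
Tm = 81.5 + (-5.412) + 22.14 − 13.5 = 84.728 → 84.7°C

84.7°C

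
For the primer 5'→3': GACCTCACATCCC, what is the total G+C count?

8

T=2, C=7, G=1, A=3
Total G or C: 1 + 7 = 8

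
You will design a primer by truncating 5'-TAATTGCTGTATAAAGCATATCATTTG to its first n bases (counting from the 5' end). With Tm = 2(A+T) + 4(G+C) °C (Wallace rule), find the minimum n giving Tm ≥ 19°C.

First 7 bases: TAATTGC → Tm = 18°C (< 19°C)
First 8 bases: TAATTGCT → Tm = 20°C (≥ 19°C)
Each additional base adds 2°C (A/T) or 4°C (G/C), so Tm is non-decreasing in n; n = 8 is the first length to reach 19°C.

n = 8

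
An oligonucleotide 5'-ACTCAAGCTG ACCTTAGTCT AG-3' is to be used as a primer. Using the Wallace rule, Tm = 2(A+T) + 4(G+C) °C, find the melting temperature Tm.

64°C

Counting bases: C=6, G=4, A=6, T=6
AT pairs contribute 12, GC pairs contribute 10.
Tm = 4·10 + 2·12 = 40 + 24 = 64°C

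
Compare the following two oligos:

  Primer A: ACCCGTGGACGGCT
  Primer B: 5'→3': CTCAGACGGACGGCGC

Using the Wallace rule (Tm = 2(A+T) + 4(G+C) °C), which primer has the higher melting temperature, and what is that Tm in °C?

Primer A: A+T=4, G+C=10 → Tm = 2(4)+4(10) = 48°C
Primer B: A+T=4, G+C=12 → Tm = 2(4)+4(12) = 56°C
48°C vs 56°C → primer B is higher.

Primer B, 56°C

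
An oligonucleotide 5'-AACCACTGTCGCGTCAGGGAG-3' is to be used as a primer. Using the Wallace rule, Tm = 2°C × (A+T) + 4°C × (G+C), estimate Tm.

Counting bases: G=7, A=5, C=6, T=3
A+T = 8, G+C = 13
Tm = 2×8 + 4×13 = 68°C

68°C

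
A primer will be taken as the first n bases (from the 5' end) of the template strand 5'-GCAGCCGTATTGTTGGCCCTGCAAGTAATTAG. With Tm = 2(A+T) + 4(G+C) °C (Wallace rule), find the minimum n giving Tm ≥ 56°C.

First 17 bases: GCAGCCGTATTGTTGGC → Tm = 54°C (< 56°C)
First 18 bases: GCAGCCGTATTGTTGGCC → Tm = 58°C (≥ 56°C)
Since every base adds ≥2°C, Tm only increases with n, so the threshold is first crossed at n = 18.

n = 18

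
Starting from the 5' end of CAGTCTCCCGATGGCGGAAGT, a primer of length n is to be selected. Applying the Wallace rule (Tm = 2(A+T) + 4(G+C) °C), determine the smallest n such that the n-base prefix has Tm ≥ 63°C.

n = 20

First 19 bases: CAGTCTCCCGATGGCGGAA → Tm = 62°C (< 63°C)
First 20 bases: CAGTCTCCCGATGGCGGAAG → Tm = 66°C (≥ 63°C)
Each additional base adds 2°C (A/T) or 4°C (G/C), so Tm is non-decreasing in n; n = 20 is the first length to reach 63°C.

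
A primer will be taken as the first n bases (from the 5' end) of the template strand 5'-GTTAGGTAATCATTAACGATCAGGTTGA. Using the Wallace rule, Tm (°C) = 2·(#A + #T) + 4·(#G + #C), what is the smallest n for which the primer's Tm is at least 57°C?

First 21 bases: GTTAGGTAATCATTAACGATC → Tm = 56°C (< 57°C)
First 22 bases: GTTAGGTAATCATTAACGATCA → Tm = 58°C (≥ 57°C)
Since every base adds ≥2°C, Tm only increases with n, so the threshold is first crossed at n = 22.

n = 22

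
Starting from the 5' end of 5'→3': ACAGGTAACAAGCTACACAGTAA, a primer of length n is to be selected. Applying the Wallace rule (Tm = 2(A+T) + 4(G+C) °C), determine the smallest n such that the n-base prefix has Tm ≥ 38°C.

First 12 bases: ACAGGTAACAAG → Tm = 34°C (< 38°C)
First 13 bases: ACAGGTAACAAGC → Tm = 38°C (≥ 38°C)
Since every base adds ≥2°C, Tm only increases with n, so the threshold is first crossed at n = 13.

n = 13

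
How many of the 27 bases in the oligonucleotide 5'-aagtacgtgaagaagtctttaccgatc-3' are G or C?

11

Counting bases: G=6, T=7, C=5, A=9
Total G or C: 6 + 5 = 11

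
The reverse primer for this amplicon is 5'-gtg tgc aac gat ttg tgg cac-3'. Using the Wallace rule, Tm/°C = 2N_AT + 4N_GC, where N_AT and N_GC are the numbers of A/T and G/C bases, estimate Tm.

Counting bases: T=6, G=7, A=4, C=4
A+T = 10, G+C = 11
Tm = 2×10 + 4×11 = 64°C

64°C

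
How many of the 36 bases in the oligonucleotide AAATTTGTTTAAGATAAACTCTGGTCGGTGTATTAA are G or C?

10

C=3, A=12, T=14, G=7
G+C = 7 + 3 = 10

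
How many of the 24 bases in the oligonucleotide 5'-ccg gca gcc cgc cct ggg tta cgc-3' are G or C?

19

G=8, A=2, C=11, T=3
G+C = 8 + 11 = 19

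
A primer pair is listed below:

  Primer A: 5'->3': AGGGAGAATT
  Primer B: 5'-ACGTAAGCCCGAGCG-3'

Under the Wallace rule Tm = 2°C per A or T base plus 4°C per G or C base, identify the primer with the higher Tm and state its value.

Primer A: A+T=6, G+C=4 → Tm = 2(6)+4(4) = 28°C
Primer B: A+T=5, G+C=10 → Tm = 2(5)+4(10) = 50°C
28°C vs 50°C → primer B is higher.

Primer B, 50°C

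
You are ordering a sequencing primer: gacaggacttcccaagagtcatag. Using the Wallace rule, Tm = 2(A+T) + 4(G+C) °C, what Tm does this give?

Base counts: A=8, C=6, T=4, G=6
A+T = 12, G+C = 12
Tm = 4·12 + 2·12 = 48 + 24 = 72°C

72°C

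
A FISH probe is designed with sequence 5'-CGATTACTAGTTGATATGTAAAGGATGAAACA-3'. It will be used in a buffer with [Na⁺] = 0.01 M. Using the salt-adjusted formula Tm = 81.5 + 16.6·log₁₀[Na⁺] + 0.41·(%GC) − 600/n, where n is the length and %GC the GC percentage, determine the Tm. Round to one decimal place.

Length n = 32. Base counts: C=3, A=13, G=7, T=9
G+C = 10, so %GC = 10/32 × 100 = 31.25%
Salt term: 16.6 × (-2) = -33.2
GC term: 0.41 × 31.25 = 12.812; length term: −600/32 = −18.75
Tm = 81.5 + (-33.2) + 12.812 − 18.75 = 42.362 → 42.4°C

42.4°C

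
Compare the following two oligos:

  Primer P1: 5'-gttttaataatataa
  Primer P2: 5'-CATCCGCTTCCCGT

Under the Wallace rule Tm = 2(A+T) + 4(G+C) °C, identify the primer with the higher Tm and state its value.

Primer P1: A+T=14, G+C=1 → Tm = 2(14)+4(1) = 32°C
Primer P2: A+T=5, G+C=9 → Tm = 2(5)+4(9) = 46°C
32°C vs 46°C → primer P2 is higher.

Primer P2, 46°C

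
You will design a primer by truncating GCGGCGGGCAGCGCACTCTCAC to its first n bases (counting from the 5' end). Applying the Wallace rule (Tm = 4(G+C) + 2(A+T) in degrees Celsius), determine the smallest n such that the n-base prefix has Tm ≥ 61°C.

n = 17

First 16 bases: GCGGCGGGCAGCGCAC → Tm = 60°C (< 61°C)
First 17 bases: GCGGCGGGCAGCGCACT → Tm = 62°C (≥ 61°C)
Each additional base adds 2°C (A/T) or 4°C (G/C), so Tm is non-decreasing in n; n = 17 is the first length to reach 61°C.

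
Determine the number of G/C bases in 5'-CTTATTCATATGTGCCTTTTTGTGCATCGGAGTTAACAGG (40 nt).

Base counts: T=16, A=8, C=7, G=9
G+C = 9 + 7 = 16

16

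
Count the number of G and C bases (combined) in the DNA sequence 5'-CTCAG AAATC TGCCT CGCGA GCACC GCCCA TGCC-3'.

Base counts: T=5, G=7, C=15, A=7
G+C = 7 + 15 = 22

22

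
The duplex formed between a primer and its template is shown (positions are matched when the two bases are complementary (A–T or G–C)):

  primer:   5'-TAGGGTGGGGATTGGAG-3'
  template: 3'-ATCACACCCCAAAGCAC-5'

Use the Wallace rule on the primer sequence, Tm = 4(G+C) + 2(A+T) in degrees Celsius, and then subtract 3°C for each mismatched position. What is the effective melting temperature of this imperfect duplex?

42°C

Primer base counts: A=3, T=4, G=10, C=0 → A+T=7, G+C=10
Perfect-match Tm = 2(7) + 4(10) = 14 + 40 = 54°C
Mismatches (positions where the bases are not complementary): 4 (at positions 4, 11, 14, 16)
Effective Tm = 54 − 4×3 = 54 − 12 = 42°C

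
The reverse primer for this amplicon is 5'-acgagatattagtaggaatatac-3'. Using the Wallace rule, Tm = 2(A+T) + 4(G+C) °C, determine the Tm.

Scanning the sequence gives C=2, A=10, G=5, T=6.
A+T = 16, G+C = 7
Tm = 2(16) + 4(7) = 32 + 28 = 60°C

60°C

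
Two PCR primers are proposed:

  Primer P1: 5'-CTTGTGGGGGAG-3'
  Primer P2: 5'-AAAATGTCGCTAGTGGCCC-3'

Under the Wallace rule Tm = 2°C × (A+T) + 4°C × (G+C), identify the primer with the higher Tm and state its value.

Primer P1: A+T=4, G+C=8 → Tm = 2(4)+4(8) = 40°C
Primer P2: A+T=9, G+C=10 → Tm = 2(9)+4(10) = 58°C
40°C vs 58°C → primer P2 is higher.

Primer P2, 58°C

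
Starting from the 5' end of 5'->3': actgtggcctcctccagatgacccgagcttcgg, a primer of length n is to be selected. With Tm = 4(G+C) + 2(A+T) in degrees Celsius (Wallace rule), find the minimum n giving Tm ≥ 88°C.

n = 27

First 26 bases: ACTGTGGCCTCCTCCAGATGACCCGA → Tm = 84°C (< 88°C)
First 27 bases: ACTGTGGCCTCCTCCAGATGACCCGAG → Tm = 88°C (≥ 88°C)
Since every base adds ≥2°C, Tm only increases with n, so the threshold is first crossed at n = 27.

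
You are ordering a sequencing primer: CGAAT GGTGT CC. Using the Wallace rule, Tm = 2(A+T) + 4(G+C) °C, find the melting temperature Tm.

Counting bases: A=2, C=3, T=3, G=4
AT pairs contribute 5, GC pairs contribute 7.
Tm = 2(5) + 4(7) = 10 + 28 = 38°C

38°C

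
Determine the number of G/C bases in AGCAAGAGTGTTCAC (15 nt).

7

Scanning the sequence gives G=4, C=3, T=3, A=5.
G+C = 4 + 3 = 7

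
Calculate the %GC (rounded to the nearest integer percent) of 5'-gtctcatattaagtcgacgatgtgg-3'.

44%

Base counts: A=6, C=4, G=7, T=8
G+C = 7 + 4 = 11 out of 25 bases
%GC = 11/25 × 100 = 44% ≈ 44%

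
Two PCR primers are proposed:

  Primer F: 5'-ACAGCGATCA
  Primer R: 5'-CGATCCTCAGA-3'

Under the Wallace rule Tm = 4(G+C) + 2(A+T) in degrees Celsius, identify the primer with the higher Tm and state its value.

Primer R, 34°C

Primer F: A+T=5, G+C=5 → Tm = 2(5)+4(5) = 30°C
Primer R: A+T=5, G+C=6 → Tm = 2(5)+4(6) = 34°C
30°C vs 34°C → primer R is higher.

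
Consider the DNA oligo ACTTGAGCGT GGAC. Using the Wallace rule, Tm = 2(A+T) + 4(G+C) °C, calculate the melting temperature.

Base counts: T=3, C=3, G=5, A=3
So N_AT = 6 and N_GC = 8.
Tm = 4·8 + 2·6 = 32 + 12 = 44°C

44°C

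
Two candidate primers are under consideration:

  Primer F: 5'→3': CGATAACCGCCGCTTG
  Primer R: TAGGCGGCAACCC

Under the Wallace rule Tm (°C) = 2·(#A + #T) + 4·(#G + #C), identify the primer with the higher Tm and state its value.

Primer F, 52°C

Primer F: A+T=6, G+C=10 → Tm = 2(6)+4(10) = 52°C
Primer R: A+T=4, G+C=9 → Tm = 2(4)+4(9) = 44°C
52°C vs 44°C → primer F is higher.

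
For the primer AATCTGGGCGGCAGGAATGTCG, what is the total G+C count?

13

A=5, T=4, G=9, C=4
Total G or C: 9 + 4 = 13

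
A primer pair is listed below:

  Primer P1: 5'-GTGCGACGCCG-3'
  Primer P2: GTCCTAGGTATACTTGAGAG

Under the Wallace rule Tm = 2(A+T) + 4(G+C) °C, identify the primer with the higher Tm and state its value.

Primer P2, 58°C

Primer P1: A+T=2, G+C=9 → Tm = 2(2)+4(9) = 40°C
Primer P2: A+T=11, G+C=9 → Tm = 2(11)+4(9) = 58°C
40°C vs 58°C → primer P2 is higher.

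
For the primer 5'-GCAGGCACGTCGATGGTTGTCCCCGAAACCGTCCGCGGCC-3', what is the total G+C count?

Scanning the sequence gives A=6, C=15, T=6, G=13.
G+C = 13 + 15 = 28

28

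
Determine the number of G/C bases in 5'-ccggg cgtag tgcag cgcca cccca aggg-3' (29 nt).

Scanning the sequence gives A=5, T=2, G=11, C=11.
Total G or C: 11 + 11 = 22

22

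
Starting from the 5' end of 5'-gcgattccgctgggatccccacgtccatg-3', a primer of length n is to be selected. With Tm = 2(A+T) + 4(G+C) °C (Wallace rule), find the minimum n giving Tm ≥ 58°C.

First 17 bases: GCGATTCCGCTGGGATC → Tm = 56°C (< 58°C)
First 18 bases: GCGATTCCGCTGGGATCC → Tm = 60°C (≥ 58°C)
Since every base adds ≥2°C, Tm only increases with n, so the threshold is first crossed at n = 18.

n = 18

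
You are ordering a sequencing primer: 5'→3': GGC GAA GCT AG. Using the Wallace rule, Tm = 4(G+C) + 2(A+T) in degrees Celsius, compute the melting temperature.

36°C

C=2, G=5, A=3, T=1
So N_AT = 4 and N_GC = 7.
Tm = 2(4) + 4(7) = 8 + 28 = 36°C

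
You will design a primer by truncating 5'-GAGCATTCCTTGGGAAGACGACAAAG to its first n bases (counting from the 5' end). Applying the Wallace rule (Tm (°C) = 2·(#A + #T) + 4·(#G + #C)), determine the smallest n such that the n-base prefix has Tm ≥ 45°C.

First 14 bases: GAGCATTCCTTGGG → Tm = 44°C (< 45°C)
First 15 bases: GAGCATTCCTTGGGA → Tm = 46°C (≥ 45°C)
Since every base adds ≥2°C, Tm only increases with n, so the threshold is first crossed at n = 15.

n = 15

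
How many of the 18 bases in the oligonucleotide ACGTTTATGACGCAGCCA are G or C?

9

Scanning the sequence gives C=5, A=5, G=4, T=4.
Total G or C: 4 + 5 = 9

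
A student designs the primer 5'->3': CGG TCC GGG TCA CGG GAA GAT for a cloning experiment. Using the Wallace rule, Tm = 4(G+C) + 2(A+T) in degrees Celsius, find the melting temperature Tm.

Scanning the sequence gives T=3, G=9, A=4, C=5.
AT pairs contribute 7, GC pairs contribute 14.
Tm = 4·14 + 2·7 = 56 + 14 = 70°C

70°C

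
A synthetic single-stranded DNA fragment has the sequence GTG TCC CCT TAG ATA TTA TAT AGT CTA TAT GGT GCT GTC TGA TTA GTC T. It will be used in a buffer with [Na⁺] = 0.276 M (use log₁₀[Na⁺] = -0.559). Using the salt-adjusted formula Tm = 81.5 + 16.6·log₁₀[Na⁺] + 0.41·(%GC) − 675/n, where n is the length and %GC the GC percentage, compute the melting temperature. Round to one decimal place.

Length n = 49. Scanning the sequence gives G=10, A=10, C=8, T=21.
G+C = 18, so %GC = 18/49 × 100 = 36.735%
Salt term: 16.6 × (-0.559) = -9.279
GC term: 0.41 × 36.735 = 15.061; length term: −675/49 = −13.776
Tm = 81.5 + (-9.279) + 15.061 − 13.776 = 73.506 → 73.5°C

73.5°C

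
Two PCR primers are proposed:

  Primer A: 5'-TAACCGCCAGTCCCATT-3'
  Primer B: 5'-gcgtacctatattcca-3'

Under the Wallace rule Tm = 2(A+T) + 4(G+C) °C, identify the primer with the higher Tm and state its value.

Primer A: A+T=8, G+C=9 → Tm = 2(8)+4(9) = 52°C
Primer B: A+T=9, G+C=7 → Tm = 2(9)+4(7) = 46°C
52°C vs 46°C → primer A is higher.

Primer A, 52°C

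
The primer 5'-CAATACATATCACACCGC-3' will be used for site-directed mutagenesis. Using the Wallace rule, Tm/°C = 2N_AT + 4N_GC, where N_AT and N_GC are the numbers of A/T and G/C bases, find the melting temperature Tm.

52°C

Base counts: G=1, C=7, A=7, T=3
AT pairs contribute 10, GC pairs contribute 8.
Tm = 2(10) + 4(8) = 20 + 32 = 52°C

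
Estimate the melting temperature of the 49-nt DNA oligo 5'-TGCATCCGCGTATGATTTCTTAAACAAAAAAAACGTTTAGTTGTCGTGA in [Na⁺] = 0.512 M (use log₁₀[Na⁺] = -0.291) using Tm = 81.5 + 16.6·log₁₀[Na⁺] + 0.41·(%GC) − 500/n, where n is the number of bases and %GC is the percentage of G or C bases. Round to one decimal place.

Length n = 49. Scanning the sequence gives A=16, G=9, C=8, T=16.
G+C = 17, so %GC = 17/49 × 100 = 34.694%
Salt term: 16.6 × (-0.291) = -4.831
GC term: 0.41 × 34.694 = 14.225; length term: −500/49 = −10.204
Tm = 81.5 + (-4.831) + 14.225 − 10.204 = 80.69 → 80.7°C

80.7°C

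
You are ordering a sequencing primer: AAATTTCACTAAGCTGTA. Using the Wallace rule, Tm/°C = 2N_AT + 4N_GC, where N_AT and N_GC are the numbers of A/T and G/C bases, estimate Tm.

Base counts: T=6, G=2, C=3, A=7
A+T = 13, G+C = 5
Tm = 2×13 + 4×5 = 46°C

46°C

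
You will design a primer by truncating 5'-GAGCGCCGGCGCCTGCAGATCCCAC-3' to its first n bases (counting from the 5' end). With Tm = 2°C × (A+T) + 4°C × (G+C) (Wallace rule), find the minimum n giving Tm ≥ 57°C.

First 15 bases: GAGCGCCGGCGCCTG → Tm = 56°C (< 57°C)
First 16 bases: GAGCGCCGGCGCCTGC → Tm = 60°C (≥ 57°C)
Each additional base adds 2°C (A/T) or 4°C (G/C), so Tm is non-decreasing in n; n = 16 is the first length to reach 57°C.

n = 16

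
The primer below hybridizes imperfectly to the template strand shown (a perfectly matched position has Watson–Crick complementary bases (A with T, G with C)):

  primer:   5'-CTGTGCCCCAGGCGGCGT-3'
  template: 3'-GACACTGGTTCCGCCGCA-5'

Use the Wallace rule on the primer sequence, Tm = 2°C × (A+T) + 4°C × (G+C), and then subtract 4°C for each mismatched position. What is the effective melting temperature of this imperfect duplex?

56°C

Primer base counts: A=1, T=3, G=7, C=7 → A+T=4, G+C=14
Perfect-match Tm = 2(4) + 4(14) = 8 + 56 = 64°C
Mismatches (positions where the bases are not complementary): 2 (at positions 6, 9)
Effective Tm = 64 − 2×4 = 64 − 8 = 56°C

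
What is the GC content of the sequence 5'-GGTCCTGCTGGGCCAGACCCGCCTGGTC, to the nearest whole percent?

Base counts: T=5, G=10, C=11, A=2
G+C = 10 + 11 = 21 out of 28 bases
%GC = 21/28 × 100 = 75% ≈ 75%

75%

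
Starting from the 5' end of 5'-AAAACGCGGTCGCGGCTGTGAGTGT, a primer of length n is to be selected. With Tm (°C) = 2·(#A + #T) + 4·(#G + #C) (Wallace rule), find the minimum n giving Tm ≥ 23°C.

First 7 bases: AAAACGC → Tm = 20°C (< 23°C)
First 8 bases: AAAACGCG → Tm = 24°C (≥ 23°C)
Since every base adds ≥2°C, Tm only increases with n, so the threshold is first crossed at n = 8.

n = 8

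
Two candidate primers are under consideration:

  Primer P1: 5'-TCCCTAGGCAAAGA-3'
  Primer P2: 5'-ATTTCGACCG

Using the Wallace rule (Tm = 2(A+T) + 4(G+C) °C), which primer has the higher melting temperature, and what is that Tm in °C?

Primer P1, 42°C

Primer P1: A+T=7, G+C=7 → Tm = 2(7)+4(7) = 42°C
Primer P2: A+T=5, G+C=5 → Tm = 2(5)+4(5) = 30°C
42°C vs 30°C → primer P1 is higher.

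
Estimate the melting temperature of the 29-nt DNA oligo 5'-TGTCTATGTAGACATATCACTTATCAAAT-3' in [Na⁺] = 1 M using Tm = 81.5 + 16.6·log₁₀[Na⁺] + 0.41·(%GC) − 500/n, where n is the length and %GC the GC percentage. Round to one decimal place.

Length n = 29. Counting bases: C=5, T=11, G=3, A=10
G+C = 8, so %GC = 8/29 × 100 = 27.586%
Salt term: 16.6 × (0) = 0
GC term: 0.41 × 27.586 = 11.31; length term: −500/29 = −17.241
Tm = 81.5 + (0) + 11.31 − 17.241 = 75.569 → 75.6°C

75.6°C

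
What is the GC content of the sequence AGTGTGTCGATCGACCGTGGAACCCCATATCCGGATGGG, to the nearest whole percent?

Scanning the sequence gives T=8, C=10, A=8, G=13.
G+C = 13 + 10 = 23 out of 39 bases
%GC = 23/39 × 100 = 58.97% ≈ 59%

59%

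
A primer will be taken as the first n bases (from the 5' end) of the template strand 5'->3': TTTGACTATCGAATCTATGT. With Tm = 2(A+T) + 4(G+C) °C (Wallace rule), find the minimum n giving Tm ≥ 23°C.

First 9 bases: TTTGACTAT → Tm = 22°C (< 23°C)
First 10 bases: TTTGACTATC → Tm = 26°C (≥ 23°C)
Since every base adds ≥2°C, Tm only increases with n, so the threshold is first crossed at n = 10.

n = 10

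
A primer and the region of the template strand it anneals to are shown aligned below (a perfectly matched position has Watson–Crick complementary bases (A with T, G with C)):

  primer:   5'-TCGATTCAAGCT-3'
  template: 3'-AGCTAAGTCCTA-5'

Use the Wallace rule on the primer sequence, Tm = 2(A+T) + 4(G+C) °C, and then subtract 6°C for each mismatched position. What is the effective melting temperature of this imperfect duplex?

Primer base counts: A=3, T=4, G=2, C=3 → A+T=7, G+C=5
Perfect-match Tm = 2(7) + 4(5) = 14 + 20 = 34°C
Mismatches (positions where the bases are not complementary): 2 (at positions 9, 11)
Effective Tm = 34 − 2×6 = 34 − 12 = 22°C

22°C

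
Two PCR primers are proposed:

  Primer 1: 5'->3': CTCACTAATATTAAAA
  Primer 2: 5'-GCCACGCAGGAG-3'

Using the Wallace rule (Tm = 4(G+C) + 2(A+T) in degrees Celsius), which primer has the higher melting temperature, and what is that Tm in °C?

Primer 1: A+T=13, G+C=3 → Tm = 2(13)+4(3) = 38°C
Primer 2: A+T=3, G+C=9 → Tm = 2(3)+4(9) = 42°C
38°C vs 42°C → primer 2 is higher.

Primer 2, 42°C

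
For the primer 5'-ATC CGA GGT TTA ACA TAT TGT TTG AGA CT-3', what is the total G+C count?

10

Scanning the sequence gives G=6, C=4, A=8, T=11.
G+C = 6 + 4 = 10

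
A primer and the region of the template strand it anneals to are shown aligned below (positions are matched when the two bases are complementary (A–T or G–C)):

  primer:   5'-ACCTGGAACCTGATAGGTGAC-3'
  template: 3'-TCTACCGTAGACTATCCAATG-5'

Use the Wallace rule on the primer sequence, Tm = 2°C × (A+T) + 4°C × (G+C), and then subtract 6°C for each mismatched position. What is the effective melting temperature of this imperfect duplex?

Primer base counts: A=6, T=4, G=6, C=5 → A+T=10, G+C=11
Perfect-match Tm = 2(10) + 4(11) = 20 + 44 = 64°C
Mismatches (positions where the bases are not complementary): 5 (at positions 2, 3, 7, 9, 19)
Effective Tm = 64 − 5×6 = 64 − 30 = 34°C

34°C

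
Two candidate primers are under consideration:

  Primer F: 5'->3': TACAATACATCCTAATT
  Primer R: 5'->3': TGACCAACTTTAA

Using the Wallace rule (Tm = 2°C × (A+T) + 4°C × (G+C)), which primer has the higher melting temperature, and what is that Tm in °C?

Primer F, 42°C

Primer F: A+T=13, G+C=4 → Tm = 2(13)+4(4) = 42°C
Primer R: A+T=9, G+C=4 → Tm = 2(9)+4(4) = 34°C
42°C vs 34°C → primer F is higher.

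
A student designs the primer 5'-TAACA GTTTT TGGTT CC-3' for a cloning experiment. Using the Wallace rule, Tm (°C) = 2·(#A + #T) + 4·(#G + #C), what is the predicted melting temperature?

46°C

Base counts: A=3, T=8, C=3, G=3
AT pairs contribute 11, GC pairs contribute 6.
Tm = 2×11 + 4×6 = 46°C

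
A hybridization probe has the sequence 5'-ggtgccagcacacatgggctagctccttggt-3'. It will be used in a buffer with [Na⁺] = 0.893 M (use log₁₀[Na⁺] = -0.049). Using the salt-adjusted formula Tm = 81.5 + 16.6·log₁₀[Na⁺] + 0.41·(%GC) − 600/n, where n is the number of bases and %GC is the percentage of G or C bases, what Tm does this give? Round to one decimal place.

Length n = 31. Scanning the sequence gives T=7, A=5, G=10, C=9.
G+C = 19, so %GC = 19/31 × 100 = 61.29%
Salt term: 16.6 × (-0.049) = -0.813
GC term: 0.41 × 61.29 = 25.129; length term: −600/31 = −19.355
Tm = 81.5 + (-0.813) + 25.129 − 19.355 = 86.461 → 86.5°C

86.5°C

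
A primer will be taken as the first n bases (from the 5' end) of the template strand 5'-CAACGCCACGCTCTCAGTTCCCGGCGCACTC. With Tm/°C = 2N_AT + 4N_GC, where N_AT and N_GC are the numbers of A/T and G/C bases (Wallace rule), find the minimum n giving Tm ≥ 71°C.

n = 22

First 21 bases: CAACGCCACGCTCTCAGTTCC → Tm = 68°C (< 71°C)
First 22 bases: CAACGCCACGCTCTCAGTTCCC → Tm = 72°C (≥ 71°C)
Since every base adds ≥2°C, Tm only increases with n, so the threshold is first crossed at n = 22.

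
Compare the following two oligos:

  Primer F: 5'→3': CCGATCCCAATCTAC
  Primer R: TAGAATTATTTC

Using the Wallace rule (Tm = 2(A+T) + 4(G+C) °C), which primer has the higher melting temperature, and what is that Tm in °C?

Primer F, 46°C

Primer F: A+T=7, G+C=8 → Tm = 2(7)+4(8) = 46°C
Primer R: A+T=10, G+C=2 → Tm = 2(10)+4(2) = 28°C
46°C vs 28°C → primer F is higher.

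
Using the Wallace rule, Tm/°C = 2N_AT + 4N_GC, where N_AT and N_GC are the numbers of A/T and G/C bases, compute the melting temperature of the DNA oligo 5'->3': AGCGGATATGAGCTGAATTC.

Counting bases: G=6, C=3, T=5, A=6
So N_AT = 11 and N_GC = 9.
Tm = 2(11) + 4(9) = 22 + 36 = 58°C

58°C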